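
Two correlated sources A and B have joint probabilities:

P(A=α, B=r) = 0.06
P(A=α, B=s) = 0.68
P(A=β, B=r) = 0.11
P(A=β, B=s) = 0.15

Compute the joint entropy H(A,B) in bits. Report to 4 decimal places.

1.3827 bits

H(A,B) = −Σ p(x,y)·log₂ p(x,y) over all 4 cells.
  cell (α,r): −0.06·log₂0.06 = 0.24353
  cell (α,s): −0.68·log₂0.68 = 0.37835
  cell (β,r): −0.11·log₂0.11 = 0.35029
  cell (β,s): −0.15·log₂0.15 = 0.41054
Sum = 1.3827 bits.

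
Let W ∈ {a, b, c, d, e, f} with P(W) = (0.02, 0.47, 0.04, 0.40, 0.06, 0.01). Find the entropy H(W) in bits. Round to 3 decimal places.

1.649 bits

H(W) = −Σ p·log₂ p.
  −(0.02)·log₂(0.02) = 0.1129
  −(0.47)·log₂(0.47) = 0.5120
  −(0.04)·log₂(0.04) = 0.1858
  −(0.40)·log₂(0.40) = 0.5288
  −(0.06)·log₂(0.06) = 0.2435
  −(0.01)·log₂(0.01) = 0.0664
Sum: 0.1129 + 0.5120 + 0.1858 + 0.5288 + 0.2435 + 0.0664 = 1.649 bits.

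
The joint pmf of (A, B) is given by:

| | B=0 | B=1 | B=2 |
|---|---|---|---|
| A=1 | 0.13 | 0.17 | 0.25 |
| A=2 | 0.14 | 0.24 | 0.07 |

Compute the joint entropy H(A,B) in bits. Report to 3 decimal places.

2.477 bits

H(A,B) = −Σ p(x,y)·log₂ p(x,y) over all 6 cells.
  cell (1,0): −0.13·log₂0.13 = 0.3826
  cell (1,1): −0.17·log₂0.17 = 0.4346
  cell (1,2): −0.25·log₂0.25 = 0.5000
  cell (2,0): −0.14·log₂0.14 = 0.3971
  cell (2,1): −0.24·log₂0.24 = 0.4941
  cell (2,2): −0.07·log₂0.07 = 0.2686
Sum = 2.477 bits.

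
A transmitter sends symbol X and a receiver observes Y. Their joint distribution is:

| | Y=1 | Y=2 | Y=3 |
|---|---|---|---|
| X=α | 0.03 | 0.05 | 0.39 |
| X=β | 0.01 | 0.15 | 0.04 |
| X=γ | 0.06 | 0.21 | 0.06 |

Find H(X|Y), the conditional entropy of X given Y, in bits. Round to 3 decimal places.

1.156 bits

Marginals: p(X) = (0.4700, 0.2000, 0.3300), p(Y) = (0.1000, 0.4100, 0.4900).
H(X|Y) = Σ p(Y) · H(X|Y=·).
  Y=1: p=0.1000, H(X|Y=1) = 1.2955
  Y=2: p=0.4100, H(X|Y=2) = 1.3953
  Y=3: p=0.4900, H(X|Y=3) = 0.9282
Weighted sum = 1.156 bits.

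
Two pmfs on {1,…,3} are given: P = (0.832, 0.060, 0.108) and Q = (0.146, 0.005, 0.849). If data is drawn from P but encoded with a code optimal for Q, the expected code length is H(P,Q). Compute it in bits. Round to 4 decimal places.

2.7937 bits

H(P,Q) = −Σ p·log₂ q.
  −0.832·log₂(0.146) = 2.30960
  −0.060·log₂(0.005) = 0.45863
  −0.108·log₂(0.849) = 0.02551
H(P,Q) = 2.7937 bits.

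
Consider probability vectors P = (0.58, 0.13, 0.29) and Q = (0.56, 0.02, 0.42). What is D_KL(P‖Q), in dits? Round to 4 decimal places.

D(P‖Q) = Σ p·log₁₀(p/q).
  0.58·log₁₀(0.58/0.56) = 0.00884
  0.13·log₁₀(0.13/0.02) = 0.10568
  0.29·log₁₀(0.29/0.42) = -0.04665
D(P‖Q) = 0.0679 dits.

0.0679 dits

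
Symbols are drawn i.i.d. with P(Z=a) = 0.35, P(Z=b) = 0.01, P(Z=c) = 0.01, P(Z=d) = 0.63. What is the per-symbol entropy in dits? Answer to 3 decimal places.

H(Z) = −Σ p·log₁₀ p.
  −(0.35)·log₁₀(0.35) = 0.1596
  −(0.01)·log₁₀(0.01) = 0.0200
  −(0.01)·log₁₀(0.01) = 0.0200
  −(0.63)·log₁₀(0.63) = 0.1264
Sum: 0.1596 + 0.0200 + 0.0200 + 0.1264 = 0.326 dits.

0.326 dits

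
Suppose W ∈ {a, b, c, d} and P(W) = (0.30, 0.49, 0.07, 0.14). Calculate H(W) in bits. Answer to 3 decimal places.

1.691 bits

H(W) = −Σ p·log₂ p.
  −(0.30)·log₂(0.30) = 0.5211
  −(0.49)·log₂(0.49) = 0.5043
  −(0.07)·log₂(0.07) = 0.2686
  −(0.14)·log₂(0.14) = 0.3971
Sum: 0.5211 + 0.5043 + 0.2686 + 0.3971 = 1.691 bits.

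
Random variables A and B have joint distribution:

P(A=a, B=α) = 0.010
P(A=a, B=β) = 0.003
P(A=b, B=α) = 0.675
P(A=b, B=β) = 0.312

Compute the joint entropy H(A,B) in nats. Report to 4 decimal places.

0.6922 nats

H(A,B) = −Σ p(x,y)·ln p(x,y) over all 4 cells.
  cell (a,α): −0.010·ln0.010 = 0.04605
  cell (a,β): −0.003·ln0.003 = 0.01743
  cell (b,α): −0.675·ln0.675 = 0.26530
  cell (b,β): −0.312·ln0.312 = 0.36340
Sum = 0.6922 nats.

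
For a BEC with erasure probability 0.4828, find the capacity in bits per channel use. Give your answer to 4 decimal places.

Binary erasure channel: capacity C = 1 − ε.
C = 1 − 0.4828 = 0.5172 bits per channel use.

0.5172 bits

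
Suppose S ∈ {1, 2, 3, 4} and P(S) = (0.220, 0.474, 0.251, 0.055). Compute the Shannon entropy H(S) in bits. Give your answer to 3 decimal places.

1.722 bits

H(S) = −Σ p·log₂ p.
  −(0.220)·log₂(0.220) = 0.4806
  −(0.474)·log₂(0.474) = 0.5105
  −(0.251)·log₂(0.251) = 0.5006
  −(0.055)·log₂(0.055) = 0.2301
Sum: 0.4806 + 0.5105 + 0.5006 + 0.2301 = 1.722 bits.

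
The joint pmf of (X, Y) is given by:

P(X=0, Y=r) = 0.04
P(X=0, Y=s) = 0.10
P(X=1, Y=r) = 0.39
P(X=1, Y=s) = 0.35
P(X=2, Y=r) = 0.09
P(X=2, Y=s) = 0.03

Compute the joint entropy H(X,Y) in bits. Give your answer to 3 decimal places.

H(X,Y) = −Σ p(x,y)·log₂ p(x,y) over all 6 cells.
  cell (0,r): −0.04·log₂0.04 = 0.1858
  cell (0,s): −0.10·log₂0.10 = 0.3322
  cell (1,r): −0.39·log₂0.39 = 0.5298
  cell (1,s): −0.35·log₂0.35 = 0.5301
  cell (2,r): −0.09·log₂0.09 = 0.3127
  cell (2,s): −0.03·log₂0.03 = 0.1518
Sum = 2.042 bits.

2.042 bits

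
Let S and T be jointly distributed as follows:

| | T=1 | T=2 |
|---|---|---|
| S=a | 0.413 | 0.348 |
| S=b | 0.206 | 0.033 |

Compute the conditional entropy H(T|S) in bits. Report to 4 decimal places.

Chain rule: H(T|S) = H(S,T) − H(S).
Marginals: p(S) = (0.7610, 0.2390), p(T) = (0.6190, 0.3810).
H(S,T) = 1.6888 bits; H(S) = 0.7934 bits.
H(T|S) = 1.6888 − 0.7934 = 0.8954 bits.

0.8954 bits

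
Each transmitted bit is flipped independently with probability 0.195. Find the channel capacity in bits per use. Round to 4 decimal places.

Binary symmetric channel: C = 1 − h₂(ε) where h₂ is the binary entropy function.
h₂(0.195) = −0.195·log₂0.195 − 0.805·log₂0.805 = 0.7118.
C = 1 − 0.7118 = 0.2882 bits per channel use.

0.2882 bits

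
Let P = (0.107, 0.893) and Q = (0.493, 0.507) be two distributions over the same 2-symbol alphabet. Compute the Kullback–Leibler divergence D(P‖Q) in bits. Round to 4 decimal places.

D(P‖Q) = Σ p·log₂(p/q).
  0.107·log₂(0.107/0.493) = -0.23583
  0.893·log₂(0.893/0.507) = 0.72929
D(P‖Q) = 0.4935 bits.

0.4935 bits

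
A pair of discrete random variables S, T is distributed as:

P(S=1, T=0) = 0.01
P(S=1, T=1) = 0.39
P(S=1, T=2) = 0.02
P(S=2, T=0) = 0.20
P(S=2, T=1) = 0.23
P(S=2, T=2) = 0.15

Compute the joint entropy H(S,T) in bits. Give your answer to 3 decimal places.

H(S,T) = −Σ p(x,y)·log₂ p(x,y) over all 6 cells.
  cell (1,0): −0.01·log₂0.01 = 0.0664
  cell (1,1): −0.39·log₂0.39 = 0.5298
  cell (1,2): −0.02·log₂0.02 = 0.1129
  cell (2,0): −0.20·log₂0.20 = 0.4644
  cell (2,1): −0.23·log₂0.23 = 0.4877
  cell (2,2): −0.15·log₂0.15 = 0.4105
Sum = 2.072 bits.

2.072 bits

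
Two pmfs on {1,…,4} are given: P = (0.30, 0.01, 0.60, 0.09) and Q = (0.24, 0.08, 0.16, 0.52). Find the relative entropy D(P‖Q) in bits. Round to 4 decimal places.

D(P‖Q) = Σ p·log₂(p/q).
  0.30·log₂(0.30/0.24) = 0.09658
  0.01·log₂(0.01/0.08) = -0.03000
  0.60·log₂(0.60/0.16) = 1.14413
  0.09·log₂(0.09/0.52) = -0.22775
D(P‖Q) = 0.9830 bits.

0.9830 bits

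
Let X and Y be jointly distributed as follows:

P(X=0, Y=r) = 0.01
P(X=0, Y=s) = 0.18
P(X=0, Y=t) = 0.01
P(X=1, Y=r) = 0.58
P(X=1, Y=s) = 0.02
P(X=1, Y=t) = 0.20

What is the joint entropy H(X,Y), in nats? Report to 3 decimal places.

1.117 nats

H(X,Y) = −Σ p(x,y)·ln p(x,y) over all 6 cells.
  cell (0,r): −0.01·ln0.01 = 0.0461
  cell (0,s): −0.18·ln0.18 = 0.3087
  cell (0,t): −0.01·ln0.01 = 0.0461
  cell (1,r): −0.58·ln0.58 = 0.3159
  cell (1,s): −0.02·ln0.02 = 0.0782
  cell (1,t): −0.20·ln0.20 = 0.3219
Sum = 1.117 nats.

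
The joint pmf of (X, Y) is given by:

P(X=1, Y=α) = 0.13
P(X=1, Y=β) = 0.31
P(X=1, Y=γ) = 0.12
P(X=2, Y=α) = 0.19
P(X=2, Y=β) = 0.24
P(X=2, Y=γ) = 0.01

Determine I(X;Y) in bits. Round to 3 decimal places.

0.083 bits

Marginals: p(X) = (0.5600, 0.4400), p(Y) = (0.3200, 0.5500, 0.1300).
I(X;Y) = Σ p(x,y)·log₂[p(x,y)/(p(x)p(y))].
  (1,α): 0.13·log₂(0.7254) = -0.0602
  (1,β): 0.31·log₂(1.0065) = 0.0029
  (1,γ): 0.12·log₂(1.6484) = 0.0865
  (2,α): 0.19·log₂(1.3494) = 0.0821
  (2,β): 0.24·log₂(0.9917) = -0.0029
  (2,γ): 0.01·log₂(0.1748) = -0.0252
Sum = 0.083 bits.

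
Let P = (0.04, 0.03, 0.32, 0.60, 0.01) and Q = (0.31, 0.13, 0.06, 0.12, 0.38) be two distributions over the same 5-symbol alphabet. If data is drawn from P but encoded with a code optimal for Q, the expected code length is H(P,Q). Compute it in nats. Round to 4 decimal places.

2.2902 nats

H(P,Q) = −Σ p·ln q.
  −0.04·ln(0.31) = 0.04685
  −0.03·ln(0.13) = 0.06121
  −0.32·ln(0.06) = 0.90029
  −0.60·ln(0.12) = 1.27216
  −0.01·ln(0.38) = 0.00968
H(P,Q) = 2.2902 nats.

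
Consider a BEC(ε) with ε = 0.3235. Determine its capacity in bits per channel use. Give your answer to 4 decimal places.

0.6765 bits

Binary erasure channel: capacity C = 1 − ε.
C = 1 − 0.3235 = 0.6765 bits per channel use.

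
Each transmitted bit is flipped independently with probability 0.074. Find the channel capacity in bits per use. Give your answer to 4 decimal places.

0.6193 bits

Binary symmetric channel: C = 1 − h₂(ε) where h₂ is the binary entropy function.
h₂(0.074) = −0.074·log₂0.074 − 0.926·log₂0.926 = 0.3807.
C = 1 − 0.3807 = 0.6193 bits per channel use.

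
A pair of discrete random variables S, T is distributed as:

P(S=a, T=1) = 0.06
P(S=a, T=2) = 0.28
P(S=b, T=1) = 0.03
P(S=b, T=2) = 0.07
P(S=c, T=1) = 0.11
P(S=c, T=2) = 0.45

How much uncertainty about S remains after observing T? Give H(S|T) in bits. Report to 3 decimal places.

Marginals: p(S) = (0.3400, 0.1000, 0.5600), p(T) = (0.2000, 0.8000).
H(S|T) = Σ p(T) · H(S|T=·).
  T=1: p=0.2000, H(S|T=1) = 1.4060
  T=2: p=0.8000, H(S|T=2) = 1.3045
Weighted sum = 1.325 bits.

1.325 bits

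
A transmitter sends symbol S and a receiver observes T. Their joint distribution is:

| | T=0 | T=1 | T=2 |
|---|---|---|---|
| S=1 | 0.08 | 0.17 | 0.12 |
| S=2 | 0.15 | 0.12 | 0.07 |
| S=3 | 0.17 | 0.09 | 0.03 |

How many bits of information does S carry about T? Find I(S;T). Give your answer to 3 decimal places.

Marginals: p(S) = (0.3700, 0.3400, 0.2900), p(T) = (0.4000, 0.3800, 0.2200).
I(S;T) = Σ p(x,y)·log₂[p(x,y)/(p(x)p(y))].
  (1,0): 0.08·log₂(0.5405) = -0.0710
  (1,1): 0.17·log₂(1.2091) = 0.0466
  (1,2): 0.12·log₂(1.4742) = 0.0672
  (2,0): 0.15·log₂(1.1029) = 0.0212
  (2,1): 0.12·log₂(0.9288) = -0.0128
  (2,2): 0.07·log₂(0.9358) = -0.0067
  (3,0): 0.17·log₂(1.4655) = 0.0937
  (3,1): 0.09·log₂(0.8167) = -0.0263
  (3,2): 0.03·log₂(0.4702) = -0.0327
Sum = 0.079 bits.

0.079 bits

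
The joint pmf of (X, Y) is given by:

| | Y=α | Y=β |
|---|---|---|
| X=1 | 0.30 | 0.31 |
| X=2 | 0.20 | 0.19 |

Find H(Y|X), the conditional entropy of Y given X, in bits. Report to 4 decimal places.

0.9997 bits

Chain rule: H(Y|X) = H(X,Y) − H(X).
Marginals: p(X) = (0.6100, 0.3900), p(Y) = (0.5000, 0.5000).
H(X,Y) = 1.9645 bits; H(X) = 0.9648 bits.
H(Y|X) = 1.9645 − 0.9648 = 0.9997 bits.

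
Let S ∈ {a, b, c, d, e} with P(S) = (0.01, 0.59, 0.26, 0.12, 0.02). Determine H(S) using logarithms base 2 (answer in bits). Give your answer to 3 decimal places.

1.501 bits

H(S) = −Σ p·log₂ p.
  −(0.01)·log₂(0.01) = 0.0664
  −(0.59)·log₂(0.59) = 0.4491
  −(0.26)·log₂(0.26) = 0.5053
  −(0.12)·log₂(0.12) = 0.3671
  −(0.02)·log₂(0.02) = 0.1129
Sum: 0.0664 + 0.4491 + 0.5053 + 0.3671 + 0.1129 = 1.501 bits.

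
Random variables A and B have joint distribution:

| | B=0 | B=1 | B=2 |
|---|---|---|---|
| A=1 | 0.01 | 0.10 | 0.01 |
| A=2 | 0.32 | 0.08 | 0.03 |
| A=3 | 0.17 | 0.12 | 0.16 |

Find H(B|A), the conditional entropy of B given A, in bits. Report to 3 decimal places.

1.250 bits

Marginals: p(A) = (0.1200, 0.4300, 0.4500), p(B) = (0.5000, 0.3000, 0.2000).
H(B|A) = Σ p(A) · H(B|A=·).
  A=1: p=0.1200, H(B|A=1) = 0.8167
  A=2: p=0.4300, H(B|A=2) = 1.0366
  A=3: p=0.4500, H(B|A=3) = 1.5695
Weighted sum = 1.250 bits.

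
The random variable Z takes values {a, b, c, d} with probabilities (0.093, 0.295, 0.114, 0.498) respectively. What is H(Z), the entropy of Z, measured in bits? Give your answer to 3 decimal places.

1.696 bits

H(Z) = −Σ p·log₂ p.
  −(0.093)·log₂(0.093) = 0.3187
  −(0.295)·log₂(0.295) = 0.5196
  −(0.114)·log₂(0.114) = 0.3571
  −(0.498)·log₂(0.498) = 0.5009
Sum: 0.3187 + 0.5196 + 0.3571 + 0.5009 = 1.696 bits.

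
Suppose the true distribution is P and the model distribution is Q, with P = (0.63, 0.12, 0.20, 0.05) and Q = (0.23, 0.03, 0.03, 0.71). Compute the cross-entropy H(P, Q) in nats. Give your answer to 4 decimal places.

H(P,Q) = −Σ p·ln q.
  −0.63·ln(0.23) = 0.92590
  −0.12·ln(0.03) = 0.42079
  −0.20·ln(0.03) = 0.70131
  −0.05·ln(0.71) = 0.01712
H(P,Q) = 2.0651 nats.

2.0651 nats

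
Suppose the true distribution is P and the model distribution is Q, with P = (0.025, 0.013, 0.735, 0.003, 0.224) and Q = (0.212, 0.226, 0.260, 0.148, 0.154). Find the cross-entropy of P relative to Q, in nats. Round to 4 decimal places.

1.4730 nats

H(P,Q) = −Σ p·ln q.
  −0.025·ln(0.212) = 0.03878
  −0.013·ln(0.226) = 0.01933
  −0.735·ln(0.260) = 0.99010
  −0.003·ln(0.148) = 0.00573
  −0.224·ln(0.154) = 0.41906
H(P,Q) = 1.4730 nats.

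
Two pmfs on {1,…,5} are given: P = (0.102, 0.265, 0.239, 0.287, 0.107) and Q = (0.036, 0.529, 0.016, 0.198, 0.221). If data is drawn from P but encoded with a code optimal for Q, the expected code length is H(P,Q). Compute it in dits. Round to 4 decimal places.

0.9218 dits

H(P,Q) = −Σ p·log₁₀ q.
  −0.102·log₁₀(0.036) = 0.14726
  −0.265·log₁₀(0.529) = 0.07328
  −0.239·log₁₀(0.016) = 0.42922
  −0.287·log₁₀(0.198) = 0.20186
  −0.107·log₁₀(0.221) = 0.07015
H(P,Q) = 0.9218 dits.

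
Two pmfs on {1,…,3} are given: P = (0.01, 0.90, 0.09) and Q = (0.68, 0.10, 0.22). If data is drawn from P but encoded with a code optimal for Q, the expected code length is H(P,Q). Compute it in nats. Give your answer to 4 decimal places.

2.2125 nats

H(P,Q) = −Σ p·ln q.
  −0.01·ln(0.68) = 0.00386
  −0.90·ln(0.10) = 2.07233
  −0.09·ln(0.22) = 0.13627
H(P,Q) = 2.2125 nats.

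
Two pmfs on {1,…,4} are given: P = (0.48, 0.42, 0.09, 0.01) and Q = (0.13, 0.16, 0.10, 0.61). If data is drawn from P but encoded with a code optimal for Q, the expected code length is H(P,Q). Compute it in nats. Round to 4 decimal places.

1.9612 nats

H(P,Q) = −Σ p·ln q.
  −0.48·ln(0.13) = 0.97931
  −0.42·ln(0.16) = 0.76968
  −0.09·ln(0.10) = 0.20723
  −0.01·ln(0.61) = 0.00494
H(P,Q) = 1.9612 nats.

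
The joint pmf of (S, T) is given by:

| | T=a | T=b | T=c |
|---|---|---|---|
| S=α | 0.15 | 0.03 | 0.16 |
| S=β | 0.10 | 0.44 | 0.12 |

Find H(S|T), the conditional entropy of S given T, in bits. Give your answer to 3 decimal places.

Chain rule: H(S|T) = H(S,T) − H(T).
Marginals: p(S) = (0.3400, 0.6600), p(T) = (0.2500, 0.4700, 0.2800).
H(S,T) = 2.2057 bits; H(T) = 1.5262 bits.
H(S|T) = 2.2057 − 1.5262 = 0.680 bits.

0.680 bits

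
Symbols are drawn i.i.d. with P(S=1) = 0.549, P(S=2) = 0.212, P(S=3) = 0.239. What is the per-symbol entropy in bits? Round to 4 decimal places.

1.4429 bits

H(S) = −Σ p·log₂ p.
  −(0.549)·log₂(0.549) = 0.47495
  −(0.212)·log₂(0.212) = 0.47443
  −(0.239)·log₂(0.239) = 0.49352
Sum: 0.47495 + 0.47443 + 0.49352 = 1.4429 bits.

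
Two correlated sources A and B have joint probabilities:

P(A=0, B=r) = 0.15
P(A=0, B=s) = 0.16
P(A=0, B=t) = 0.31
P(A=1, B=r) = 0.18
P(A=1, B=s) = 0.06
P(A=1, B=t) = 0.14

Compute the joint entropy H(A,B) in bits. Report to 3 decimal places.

2.443 bits

H(A,B) = −Σ p(x,y)·log₂ p(x,y) over all 6 cells.
  cell (0,r): −0.15·log₂0.15 = 0.4105
  cell (0,s): −0.16·log₂0.16 = 0.4230
  cell (0,t): −0.31·log₂0.31 = 0.5238
  cell (1,r): −0.18·log₂0.18 = 0.4453
  cell (1,s): −0.06·log₂0.06 = 0.2435
  cell (1,t): −0.14·log₂0.14 = 0.3971
Sum = 2.443 bits.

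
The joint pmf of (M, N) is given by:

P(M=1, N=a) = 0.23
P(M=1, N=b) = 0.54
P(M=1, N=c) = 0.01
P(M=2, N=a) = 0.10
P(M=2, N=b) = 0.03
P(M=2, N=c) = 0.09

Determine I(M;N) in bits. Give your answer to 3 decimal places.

Marginals: p(M) = (0.7800, 0.2200), p(N) = (0.3300, 0.5700, 0.1000).
I(M;N) = Σ p(x,y)·log₂[p(x,y)/(p(x)p(y))].
  (1,a): 0.23·log₂(0.8936) = -0.0373
  (1,b): 0.54·log₂(1.2146) = 0.1514
  (1,c): 0.01·log₂(0.1282) = -0.0296
  (2,a): 0.10·log₂(1.3774) = 0.0462
  (2,b): 0.03·log₂(0.2392) = -0.0619
  (2,c): 0.09·log₂(4.0909) = 0.1829
Sum = 0.252 bits.

0.252 bits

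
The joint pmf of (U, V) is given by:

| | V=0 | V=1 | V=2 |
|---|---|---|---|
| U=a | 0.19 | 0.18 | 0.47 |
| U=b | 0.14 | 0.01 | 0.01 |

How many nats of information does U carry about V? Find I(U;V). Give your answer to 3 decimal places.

Marginals: p(U) = (0.8400, 0.1600), p(V) = (0.3300, 0.1900, 0.4800).
I(U;V) = Σ p(x,y)·ln[p(x,y)/(p(x)p(y))].
  (a,0): 0.19·ln(0.6854) = -0.0718
  (a,1): 0.18·ln(1.1278) = 0.0217
  (a,2): 0.47·ln(1.1657) = 0.0721
  (b,0): 0.14·ln(2.6515) = 0.1365
  (b,1): 0.01·ln(0.3289) = -0.0111
  (b,2): 0.01·ln(0.1302) = -0.0204
Sum = 0.127 nats.

0.127 nats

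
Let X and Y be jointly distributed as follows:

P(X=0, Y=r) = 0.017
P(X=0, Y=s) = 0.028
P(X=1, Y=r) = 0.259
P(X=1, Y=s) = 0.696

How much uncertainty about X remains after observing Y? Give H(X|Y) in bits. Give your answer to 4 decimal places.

Marginals: p(X) = (0.0450, 0.9550), p(Y) = (0.2760, 0.7240).
H(X|Y) = Σ p(Y) · H(X|Y=·).
  Y=r: p=0.2760, H(X|Y=r) = 0.3337
  Y=s: p=0.7240, H(X|Y=s) = 0.2362
Weighted sum = 0.2631 bits.

0.2631 bits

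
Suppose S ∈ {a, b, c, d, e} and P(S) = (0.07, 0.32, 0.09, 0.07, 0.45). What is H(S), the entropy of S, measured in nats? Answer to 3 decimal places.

1.313 nats

H(S) = −Σ p·ln p.
  −(0.07)·ln(0.07) = 0.1861
  −(0.32)·ln(0.32) = 0.3646
  −(0.09)·ln(0.09) = 0.2167
  −(0.07)·ln(0.07) = 0.1861
  −(0.45)·ln(0.45) = 0.3593
Sum: 0.1861 + 0.3646 + 0.2167 + 0.1861 + 0.3593 = 1.313 nats.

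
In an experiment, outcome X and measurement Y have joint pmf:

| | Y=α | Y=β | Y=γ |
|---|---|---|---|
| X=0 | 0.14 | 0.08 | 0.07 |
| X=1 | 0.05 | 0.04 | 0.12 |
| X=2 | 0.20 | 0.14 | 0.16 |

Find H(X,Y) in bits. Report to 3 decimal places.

3.011 bits

H(X,Y) = −Σ p(x,y)·log₂ p(x,y) over all 9 cells.
  cell (0,α): −0.14·log₂0.14 = 0.3971
  cell (0,β): −0.08·log₂0.08 = 0.2915
  cell (0,γ): −0.07·log₂0.07 = 0.2686
  cell (1,α): −0.05·log₂0.05 = 0.2161
  cell (1,β): −0.04·log₂0.04 = 0.1858
  cell (1,γ): −0.12·log₂0.12 = 0.3671
  cell (2,α): −0.20·log₂0.20 = 0.4644
  cell (2,β): −0.14·log₂0.14 = 0.3971
  cell (2,γ): −0.16·log₂0.16 = 0.4230
Sum = 3.011 bits.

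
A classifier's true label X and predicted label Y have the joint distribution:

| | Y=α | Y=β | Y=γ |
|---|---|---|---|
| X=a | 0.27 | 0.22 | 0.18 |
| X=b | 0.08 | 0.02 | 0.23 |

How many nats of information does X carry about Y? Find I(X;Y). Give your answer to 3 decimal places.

Marginals: p(X) = (0.6700, 0.3300), p(Y) = (0.3500, 0.2400, 0.4100).
I(X;Y) = Σ p(x,y)·ln[p(x,y)/(p(x)p(y))].
  (a,α): 0.27·ln(1.1514) = 0.0381
  (a,β): 0.22·ln(1.3682) = 0.0690
  (a,γ): 0.18·ln(0.6553) = -0.0761
  (b,α): 0.08·ln(0.6926) = -0.0294
  (b,β): 0.02·ln(0.2525) = -0.0275
  (b,γ): 0.23·ln(1.6999) = 0.1220
Sum = 0.096 nats.

0.096 nats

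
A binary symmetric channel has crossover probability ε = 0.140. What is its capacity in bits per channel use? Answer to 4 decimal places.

0.4158 bits

Binary symmetric channel: C = 1 − h₂(ε) where h₂ is the binary entropy function.
h₂(0.140) = −0.140·log₂0.140 − 0.860·log₂0.860 = 0.5842.
C = 1 − 0.5842 = 0.4158 bits per channel use.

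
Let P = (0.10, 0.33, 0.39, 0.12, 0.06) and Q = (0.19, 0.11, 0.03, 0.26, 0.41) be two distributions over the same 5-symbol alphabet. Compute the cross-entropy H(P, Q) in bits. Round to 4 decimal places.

H(P,Q) = −Σ p·log₂ q.
  −0.10·log₂(0.19) = 0.23959
  −0.33·log₂(0.11) = 1.05086
  −0.39·log₂(0.03) = 1.97297
  −0.12·log₂(0.26) = 0.23321
  −0.06·log₂(0.41) = 0.07718
H(P,Q) = 3.5738 bits.

3.5738 bits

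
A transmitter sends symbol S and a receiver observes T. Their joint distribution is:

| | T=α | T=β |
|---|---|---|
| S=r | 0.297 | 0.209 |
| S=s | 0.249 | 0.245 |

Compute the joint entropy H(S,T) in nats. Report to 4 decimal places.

H(S,T) = −Σ p(x,y)·ln p(x,y) over all 4 cells.
  cell (r,α): −0.297·ln0.297 = 0.36056
  cell (r,β): −0.209·ln0.209 = 0.32717
  cell (s,α): −0.249·ln0.249 = 0.34619
  cell (s,β): −0.245·ln0.245 = 0.34459
Sum = 1.3785 nats.

1.3785 nats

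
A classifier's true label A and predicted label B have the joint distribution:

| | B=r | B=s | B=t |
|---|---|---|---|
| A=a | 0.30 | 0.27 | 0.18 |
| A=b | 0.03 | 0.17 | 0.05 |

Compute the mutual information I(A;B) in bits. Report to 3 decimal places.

Marginals: p(A) = (0.7500, 0.2500), p(B) = (0.3300, 0.4400, 0.2300).
I(A;B) = Σ p(x,y)·log₂[p(x,y)/(p(x)p(y))].
  (a,r): 0.30·log₂(1.2121) = 0.0833
  (a,s): 0.27·log₂(0.8182) = -0.0782
  (a,t): 0.18·log₂(1.0435) = 0.0111
  (b,r): 0.03·log₂(0.3636) = -0.0438
  (b,s): 0.17·log₂(1.5455) = 0.1068
  (b,t): 0.05·log₂(0.8696) = -0.0101
Sum = 0.069 bits.

0.069 bits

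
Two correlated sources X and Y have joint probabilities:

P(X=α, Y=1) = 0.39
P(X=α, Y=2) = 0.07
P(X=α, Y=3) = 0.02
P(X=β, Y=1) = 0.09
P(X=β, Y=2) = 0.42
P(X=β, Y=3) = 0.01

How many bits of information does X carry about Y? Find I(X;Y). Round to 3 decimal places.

Marginals: p(X) = (0.4800, 0.5200), p(Y) = (0.4800, 0.4900, 0.0300).
I(X;Y) = Σ p(x,y)·log₂[p(x,y)/(p(x)p(y))].
  (α,1): 0.39·log₂(1.6927) = 0.2961
  (α,2): 0.07·log₂(0.2976) = -0.1224
  (α,3): 0.02·log₂(1.3889) = 0.0095
  (β,1): 0.09·log₂(0.3606) = -0.1324
  (β,2): 0.42·log₂(1.6484) = 0.3028
  (β,3): 0.01·log₂(0.6410) = -0.0064
Sum = 0.347 bits.

0.347 bits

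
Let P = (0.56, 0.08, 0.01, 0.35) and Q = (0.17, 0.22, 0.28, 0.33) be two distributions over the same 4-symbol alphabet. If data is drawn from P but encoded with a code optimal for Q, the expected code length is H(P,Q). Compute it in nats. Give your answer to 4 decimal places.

1.5142 nats

H(P,Q) = −Σ p·ln q.
  −0.56·ln(0.17) = 0.99230
  −0.08·ln(0.22) = 0.12113
  −0.01·ln(0.28) = 0.01273
  −0.35·ln(0.33) = 0.38803
H(P,Q) = 1.5142 nats.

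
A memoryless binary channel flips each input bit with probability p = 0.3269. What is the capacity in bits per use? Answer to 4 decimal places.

Binary symmetric channel: C = 1 − h₂(ε) where h₂ is the binary entropy function.
h₂(0.3269) = −0.3269·log₂0.3269 − 0.6731·log₂0.6731 = 0.9117.
C = 1 − 0.9117 = 0.0883 bits per channel use.

0.0883 bits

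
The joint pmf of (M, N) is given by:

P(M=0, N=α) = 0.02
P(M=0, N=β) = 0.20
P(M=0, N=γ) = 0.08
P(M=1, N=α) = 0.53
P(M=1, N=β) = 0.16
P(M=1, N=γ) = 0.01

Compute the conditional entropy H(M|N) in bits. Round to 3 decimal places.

0.526 bits

Chain rule: H(M|N) = H(M,N) − H(N).
Marginals: p(M) = (0.3000, 0.7000), p(N) = (0.5500, 0.3600, 0.0900).
H(M,N) = 1.8437 bits; H(N) = 1.3176 bits.
H(M|N) = 1.8437 − 1.3176 = 0.526 bits.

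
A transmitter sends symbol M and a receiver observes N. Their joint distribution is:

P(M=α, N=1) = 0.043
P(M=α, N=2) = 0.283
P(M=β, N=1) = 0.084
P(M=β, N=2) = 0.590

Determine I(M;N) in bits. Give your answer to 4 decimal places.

Marginals: p(M) = (0.3260, 0.6740), p(N) = (0.1270, 0.8730).
I(M;N) = H(M) + H(N) − H(M,N).
H(M) = 0.9108, H(N) = 0.5492, H(M,N) = 1.4599.
I(M;N) = 0.9108 + 0.5492 − 1.4599 = 0.0001 bits.

0.0001 bits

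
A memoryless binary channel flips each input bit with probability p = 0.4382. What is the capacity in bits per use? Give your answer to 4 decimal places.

0.0110 bits

Binary symmetric channel: C = 1 − h₂(ε) where h₂ is the binary entropy function.
h₂(0.4382) = −0.4382·log₂0.4382 − 0.5618·log₂0.5618 = 0.9890.
C = 1 − 0.9890 = 0.0110 bits per channel use.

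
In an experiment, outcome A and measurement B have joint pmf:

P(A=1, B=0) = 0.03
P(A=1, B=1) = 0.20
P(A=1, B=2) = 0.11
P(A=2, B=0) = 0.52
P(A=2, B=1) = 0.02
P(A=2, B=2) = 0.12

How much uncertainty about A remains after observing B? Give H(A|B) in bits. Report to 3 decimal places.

Chain rule: H(A|B) = H(A,B) − H(B).
Marginals: p(A) = (0.3400, 0.6600), p(B) = (0.5500, 0.2200, 0.2300).
H(A,B) = 1.9370 bits; H(B) = 1.4426 bits.
H(A|B) = 1.9370 − 1.4426 = 0.494 bits.

0.494 bits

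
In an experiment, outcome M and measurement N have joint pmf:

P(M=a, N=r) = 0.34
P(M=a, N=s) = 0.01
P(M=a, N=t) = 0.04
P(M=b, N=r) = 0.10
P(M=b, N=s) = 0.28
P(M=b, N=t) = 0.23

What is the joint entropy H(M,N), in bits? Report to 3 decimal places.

2.115 bits

H(M,N) = −Σ p(x,y)·log₂ p(x,y) over all 6 cells.
  cell (a,r): −0.34·log₂0.34 = 0.5292
  cell (a,s): −0.01·log₂0.01 = 0.0664
  cell (a,t): −0.04·log₂0.04 = 0.1858
  cell (b,r): −0.10·log₂0.10 = 0.3322
  cell (b,s): −0.28·log₂0.28 = 0.5142
  cell (b,t): −0.23·log₂0.23 = 0.4877
Sum = 2.115 bits.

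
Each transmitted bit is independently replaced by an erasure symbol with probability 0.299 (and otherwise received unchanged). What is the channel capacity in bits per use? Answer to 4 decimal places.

Binary erasure channel: capacity C = 1 − ε.
C = 1 − 0.299 = 0.7010 bits per channel use.

0.7010 bits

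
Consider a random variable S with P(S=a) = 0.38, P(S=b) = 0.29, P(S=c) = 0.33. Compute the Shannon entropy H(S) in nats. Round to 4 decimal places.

H(S) = −Σ p·ln p.
  −(0.38)·ln(0.38) = 0.36768
  −(0.29)·ln(0.29) = 0.35898
  −(0.33)·ln(0.33) = 0.36586
Sum: 0.36768 + 0.35898 + 0.36586 = 1.0925 nats.

1.0925 nats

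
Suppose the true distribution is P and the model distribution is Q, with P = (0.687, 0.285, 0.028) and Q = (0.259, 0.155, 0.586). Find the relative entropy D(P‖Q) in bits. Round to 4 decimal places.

D(P‖Q) = Σ p·log₂(p/q).
  0.687·log₂(0.687/0.259) = 0.96685
  0.285·log₂(0.285/0.155) = 0.25043
  0.028·log₂(0.028/0.586) = -0.12285
D(P‖Q) = 1.0944 bits.

1.0944 bits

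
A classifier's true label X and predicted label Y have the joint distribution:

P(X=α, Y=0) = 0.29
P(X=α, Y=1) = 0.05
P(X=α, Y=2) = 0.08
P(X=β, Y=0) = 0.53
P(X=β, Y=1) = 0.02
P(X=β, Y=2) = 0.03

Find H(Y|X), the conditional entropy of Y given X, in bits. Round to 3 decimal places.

0.794 bits

Marginals: p(X) = (0.4200, 0.5800), p(Y) = (0.8200, 0.0700, 0.1100).
H(Y|X) = Σ p(X) · H(Y|X=·).
  X=α: p=0.4200, H(Y|X=α) = 1.1901
  X=β: p=0.5800, H(Y|X=β) = 0.5074
Weighted sum = 0.794 bits.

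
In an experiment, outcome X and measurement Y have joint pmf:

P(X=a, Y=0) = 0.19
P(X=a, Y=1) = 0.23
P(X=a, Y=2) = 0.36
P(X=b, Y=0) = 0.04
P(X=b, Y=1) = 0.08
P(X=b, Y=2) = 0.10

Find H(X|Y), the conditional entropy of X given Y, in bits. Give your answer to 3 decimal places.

0.756 bits

Marginals: p(X) = (0.7800, 0.2200), p(Y) = (0.2300, 0.3100, 0.4600).
H(X|Y) = Σ p(Y) · H(X|Y=·).
  Y=0: p=0.2300, H(X|Y=0) = 0.6666
  Y=1: p=0.3100, H(X|Y=1) = 0.8238
  Y=2: p=0.4600, H(X|Y=2) = 0.7554
Weighted sum = 0.756 bits.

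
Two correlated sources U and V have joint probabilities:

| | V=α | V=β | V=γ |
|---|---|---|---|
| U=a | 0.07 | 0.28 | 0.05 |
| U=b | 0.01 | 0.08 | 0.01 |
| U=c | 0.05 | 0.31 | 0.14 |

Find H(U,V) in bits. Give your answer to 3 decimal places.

H(U,V) = −Σ p(x,y)·log₂ p(x,y) over all 9 cells.
  cell (a,α): −0.07·log₂0.07 = 0.2686
  cell (a,β): −0.28·log₂0.28 = 0.5142
  cell (a,γ): −0.05·log₂0.05 = 0.2161
  cell (b,α): −0.01·log₂0.01 = 0.0664
  cell (b,β): −0.08·log₂0.08 = 0.2915
  cell (b,γ): −0.01·log₂0.01 = 0.0664
  cell (c,α): −0.05·log₂0.05 = 0.2161
  cell (c,β): −0.31·log₂0.31 = 0.5238
  cell (c,γ): −0.14·log₂0.14 = 0.3971
Sum = 2.560 bits.

2.560 bits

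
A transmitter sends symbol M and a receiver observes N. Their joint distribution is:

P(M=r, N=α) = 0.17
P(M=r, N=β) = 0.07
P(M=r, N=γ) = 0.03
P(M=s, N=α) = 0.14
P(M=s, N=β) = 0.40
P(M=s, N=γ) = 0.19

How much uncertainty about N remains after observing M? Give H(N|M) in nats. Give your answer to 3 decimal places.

Chain rule: H(N|M) = H(M,N) − H(M).
Marginals: p(M) = (0.2700, 0.7300), p(N) = (0.3100, 0.4700, 0.2200).
H(M,N) = 1.5499 nats; H(M) = 0.5833 nats.
H(N|M) = 1.5499 − 0.5833 = 0.967 nats.

0.967 nats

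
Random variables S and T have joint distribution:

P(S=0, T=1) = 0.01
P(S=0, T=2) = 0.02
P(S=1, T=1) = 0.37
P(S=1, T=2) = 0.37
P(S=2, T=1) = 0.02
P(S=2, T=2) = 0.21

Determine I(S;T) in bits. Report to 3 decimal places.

0.105 bits

Marginals: p(S) = (0.0300, 0.7400, 0.2300), p(T) = (0.4000, 0.6000).
I(S;T) = H(S) + H(T) − H(S,T).
H(S) = 0.9609, H(T) = 0.9710, H(S,T) = 1.8265.
I(S;T) = 0.9609 + 0.9710 − 1.8265 = 0.105 bits.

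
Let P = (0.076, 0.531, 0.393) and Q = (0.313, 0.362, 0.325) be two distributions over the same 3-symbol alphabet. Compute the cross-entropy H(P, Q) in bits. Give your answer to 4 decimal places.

1.5430 bits

H(P,Q) = −Σ p·log₂ q.
  −0.076·log₂(0.313) = 0.12736
  −0.531·log₂(0.362) = 0.77841
  −0.393·log₂(0.325) = 0.63724
H(P,Q) = 1.5430 bits.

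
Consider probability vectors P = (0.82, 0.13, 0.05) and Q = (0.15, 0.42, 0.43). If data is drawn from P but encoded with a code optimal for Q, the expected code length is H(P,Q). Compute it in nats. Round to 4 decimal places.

1.7106 nats

H(P,Q) = −Σ p·ln q.
  −0.82·ln(0.15) = 1.55564
  −0.13·ln(0.42) = 0.11278
  −0.05·ln(0.43) = 0.04220
H(P,Q) = 1.7106 nats.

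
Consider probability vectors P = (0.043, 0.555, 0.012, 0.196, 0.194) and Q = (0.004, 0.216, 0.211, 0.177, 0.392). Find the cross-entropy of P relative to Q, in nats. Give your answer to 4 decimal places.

1.6277 nats

H(P,Q) = −Σ p·ln q.
  −0.043·ln(0.004) = 0.23742
  −0.555·ln(0.216) = 0.85052
  −0.012·ln(0.211) = 0.01867
  −0.196·ln(0.177) = 0.33939
  −0.194·ln(0.392) = 0.18168
H(P,Q) = 1.6277 nats.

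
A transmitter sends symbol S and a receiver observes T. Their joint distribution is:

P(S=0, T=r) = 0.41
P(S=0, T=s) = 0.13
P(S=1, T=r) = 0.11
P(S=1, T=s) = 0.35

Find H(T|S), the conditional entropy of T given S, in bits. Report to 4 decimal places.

0.7950 bits

Chain rule: H(T|S) = H(S,T) − H(S).
Marginals: p(S) = (0.5400, 0.4600), p(T) = (0.5200, 0.4800).
H(S,T) = 1.7904 bits; H(S) = 0.9954 bits.
H(T|S) = 1.7904 − 0.9954 = 0.7950 bits.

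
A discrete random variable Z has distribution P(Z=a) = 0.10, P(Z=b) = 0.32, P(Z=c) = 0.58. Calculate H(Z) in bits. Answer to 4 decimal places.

1.3140 bits

H(Z) = −Σ p·log₂ p.
  −(0.10)·log₂(0.10) = 0.33219
  −(0.32)·log₂(0.32) = 0.52603
  −(0.58)·log₂(0.58) = 0.45581
Sum: 0.33219 + 0.52603 + 0.45581 = 1.3140 bits.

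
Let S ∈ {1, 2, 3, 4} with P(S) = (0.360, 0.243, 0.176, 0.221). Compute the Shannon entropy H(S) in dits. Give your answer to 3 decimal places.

H(S) = −Σ p·log₁₀ p.
  −(0.360)·log₁₀(0.360) = 0.1597
  −(0.243)·log₁₀(0.243) = 0.1493
  −(0.176)·log₁₀(0.176) = 0.1328
  −(0.221)·log₁₀(0.221) = 0.1449
Sum: 0.1597 + 0.1493 + 0.1328 + 0.1449 = 0.587 dits.

0.587 dits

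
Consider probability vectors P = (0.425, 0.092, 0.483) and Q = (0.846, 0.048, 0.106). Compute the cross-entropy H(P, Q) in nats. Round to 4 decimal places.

1.4344 nats

H(P,Q) = −Σ p·ln q.
  −0.425·ln(0.846) = 0.07108
  −0.092·ln(0.048) = 0.27936
  −0.483·ln(0.106) = 1.08400
H(P,Q) = 1.4344 nats.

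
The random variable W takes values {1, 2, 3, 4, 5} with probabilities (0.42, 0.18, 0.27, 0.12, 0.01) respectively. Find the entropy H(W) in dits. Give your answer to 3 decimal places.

0.576 dits

H(W) = −Σ p·log₁₀ p.
  −(0.42)·log₁₀(0.42) = 0.1582
  −(0.18)·log₁₀(0.18) = 0.1341
  −(0.27)·log₁₀(0.27) = 0.1535
  −(0.12)·log₁₀(0.12) = 0.1105
  −(0.01)·log₁₀(0.01) = 0.0200
Sum: 0.1582 + 0.1341 + 0.1535 + 0.1105 + 0.0200 = 0.576 dits.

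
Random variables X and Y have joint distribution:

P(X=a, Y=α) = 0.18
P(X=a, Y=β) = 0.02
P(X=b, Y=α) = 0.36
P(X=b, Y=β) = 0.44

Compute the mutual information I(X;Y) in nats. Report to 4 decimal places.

Marginals: p(X) = (0.2000, 0.8000), p(Y) = (0.5400, 0.4600).
I(X;Y) = Σ p(x,y)·ln[p(x,y)/(p(x)p(y))].
  (a,α): 0.18·ln(1.6667) = 0.09195
  (a,β): 0.02·ln(0.2174) = -0.03052
  (b,α): 0.36·ln(0.8333) = -0.06564
  (b,β): 0.44·ln(1.1957) = 0.07862
Sum = 0.0744 nats.

0.0744 nats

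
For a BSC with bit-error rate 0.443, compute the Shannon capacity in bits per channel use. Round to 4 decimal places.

0.0094 bits

Binary symmetric channel: C = 1 − h₂(ε) where h₂ is the binary entropy function.
h₂(0.443) = −0.443·log₂0.443 − 0.557·log₂0.557 = 0.9906.
C = 1 − 0.9906 = 0.0094 bits per channel use.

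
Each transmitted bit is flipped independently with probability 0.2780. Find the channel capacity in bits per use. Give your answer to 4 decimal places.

0.1473 bits

Binary symmetric channel: C = 1 − h₂(ε) where h₂ is the binary entropy function.
h₂(0.2780) = −0.2780·log₂0.2780 − 0.7220·log₂0.7220 = 0.8527.
C = 1 − 0.8527 = 0.1473 bits per channel use.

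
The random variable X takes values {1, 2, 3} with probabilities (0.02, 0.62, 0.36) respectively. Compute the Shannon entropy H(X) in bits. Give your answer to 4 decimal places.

1.0711 bits

H(X) = −Σ p·log₂ p.
  −(0.02)·log₂(0.02) = 0.11288
  −(0.62)·log₂(0.62) = 0.42759
  −(0.36)·log₂(0.36) = 0.53062
Sum: 0.11288 + 0.42759 + 0.53062 = 1.0711 bits.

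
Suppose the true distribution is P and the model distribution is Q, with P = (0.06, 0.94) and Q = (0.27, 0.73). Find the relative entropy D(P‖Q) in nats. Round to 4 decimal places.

D(P‖Q) = Σ p·ln(p/q).
  0.06·ln(0.06/0.27) = -0.09024
  0.94·ln(0.94/0.73) = 0.23767
D(P‖Q) = 0.1474 nats.

0.1474 nats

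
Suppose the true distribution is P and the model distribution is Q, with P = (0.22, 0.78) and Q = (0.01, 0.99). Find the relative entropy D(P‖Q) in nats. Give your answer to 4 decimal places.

0.4941 nats

D(P‖Q) = Σ p·ln(p/q).
  0.22·ln(0.22/0.01) = 0.68003
  0.78·ln(0.78/0.99) = -0.18596
D(P‖Q) = 0.4941 nats.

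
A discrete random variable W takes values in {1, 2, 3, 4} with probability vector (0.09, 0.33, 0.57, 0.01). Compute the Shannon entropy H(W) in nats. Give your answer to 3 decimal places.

H(W) = −Σ p·ln p.
  −(0.09)·ln(0.09) = 0.2167
  −(0.33)·ln(0.33) = 0.3659
  −(0.57)·ln(0.57) = 0.3204
  −(0.01)·ln(0.01) = 0.0461
Sum: 0.2167 + 0.3659 + 0.3204 + 0.0461 = 0.949 nats.

0.949 nats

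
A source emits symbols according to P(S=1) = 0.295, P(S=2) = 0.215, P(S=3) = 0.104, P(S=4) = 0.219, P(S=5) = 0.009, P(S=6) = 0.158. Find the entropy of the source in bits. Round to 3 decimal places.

H(S) = −Σ p·log₂ p.
  −(0.295)·log₂(0.295) = 0.5196
  −(0.215)·log₂(0.215) = 0.4768
  −(0.104)·log₂(0.104) = 0.3396
  −(0.219)·log₂(0.219) = 0.4798
  −(0.009)·log₂(0.009) = 0.0612
  −(0.158)·log₂(0.158) = 0.4206
Sum: 0.5196 + 0.4768 + 0.3396 + 0.4798 + 0.0612 + 0.4206 = 2.298 bits.

2.298 bits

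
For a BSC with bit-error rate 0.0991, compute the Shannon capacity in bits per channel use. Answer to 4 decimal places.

0.5339 bits

Binary symmetric channel: C = 1 − h₂(ε) where h₂ is the binary entropy function.
h₂(0.0991) = −0.0991·log₂0.0991 − 0.9009·log₂0.9009 = 0.4661.
C = 1 − 0.4661 = 0.5339 bits per channel use.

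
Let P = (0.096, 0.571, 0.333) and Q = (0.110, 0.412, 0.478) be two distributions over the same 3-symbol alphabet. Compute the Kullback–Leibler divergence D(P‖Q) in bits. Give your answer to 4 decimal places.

D(P‖Q) = Σ p·log₂(p/q).
  0.096·log₂(0.096/0.110) = -0.01885
  0.571·log₂(0.571/0.412) = 0.26885
  0.333·log₂(0.333/0.478) = -0.17366
D(P‖Q) = 0.0763 bits.

0.0763 bits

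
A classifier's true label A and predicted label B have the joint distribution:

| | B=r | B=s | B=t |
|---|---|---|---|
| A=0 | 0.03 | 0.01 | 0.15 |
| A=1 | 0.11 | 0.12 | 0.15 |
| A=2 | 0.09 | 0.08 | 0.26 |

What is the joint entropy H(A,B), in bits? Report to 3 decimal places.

H(A,B) = −Σ p(x,y)·log₂ p(x,y) over all 9 cells.
  cell (0,r): −0.03·log₂0.03 = 0.1518
  cell (0,s): −0.01·log₂0.01 = 0.0664
  cell (0,t): −0.15·log₂0.15 = 0.4105
  cell (1,r): −0.11·log₂0.11 = 0.3503
  cell (1,s): −0.12·log₂0.12 = 0.3671
  cell (1,t): −0.15·log₂0.15 = 0.4105
  cell (2,r): −0.09·log₂0.09 = 0.3127
  cell (2,s): −0.08·log₂0.08 = 0.2915
  cell (2,t): −0.26·log₂0.26 = 0.5053
Sum = 2.866 bits.

2.866 bits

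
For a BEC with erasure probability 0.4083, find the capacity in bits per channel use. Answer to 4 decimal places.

0.5917 bits

Binary erasure channel: capacity C = 1 − ε.
C = 1 − 0.4083 = 0.5917 bits per channel use.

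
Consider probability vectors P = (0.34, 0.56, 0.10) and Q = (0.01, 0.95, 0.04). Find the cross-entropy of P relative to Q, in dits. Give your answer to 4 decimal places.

0.8323 dits

H(P,Q) = −Σ p·log₁₀ q.
  −0.34·log₁₀(0.01) = 0.68000
  −0.56·log₁₀(0.95) = 0.01247
  −0.10·log₁₀(0.04) = 0.13979
H(P,Q) = 0.8323 dits.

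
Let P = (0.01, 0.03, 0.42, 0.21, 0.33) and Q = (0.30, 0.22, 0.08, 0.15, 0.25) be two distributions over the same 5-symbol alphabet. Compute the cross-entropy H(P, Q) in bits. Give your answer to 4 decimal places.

2.8481 bits

H(P,Q) = −Σ p·log₂ q.
  −0.01·log₂(0.30) = 0.01737
  −0.03·log₂(0.22) = 0.06553
  −0.42·log₂(0.08) = 1.53042
  −0.21·log₂(0.15) = 0.57476
  −0.33·log₂(0.25) = 0.66000
H(P,Q) = 2.8481 bits.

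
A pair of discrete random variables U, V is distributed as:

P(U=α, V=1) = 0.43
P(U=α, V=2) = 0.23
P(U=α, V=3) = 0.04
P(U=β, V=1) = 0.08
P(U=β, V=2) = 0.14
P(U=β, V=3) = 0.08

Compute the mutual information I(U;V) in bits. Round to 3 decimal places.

Marginals: p(U) = (0.7000, 0.3000), p(V) = (0.5100, 0.3700, 0.1200).
I(U;V) = H(U) + H(V) − H(U,V).
H(U) = 0.8813, H(V) = 1.3932, H(U,V) = 2.1771.
I(U;V) = 0.8813 + 1.3932 − 2.1771 = 0.097 bits.

0.097 bits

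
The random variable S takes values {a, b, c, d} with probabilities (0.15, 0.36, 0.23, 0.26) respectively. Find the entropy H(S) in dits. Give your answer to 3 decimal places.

0.582 dits

H(S) = −Σ p·log₁₀ p.
  −(0.15)·log₁₀(0.15) = 0.1236
  −(0.36)·log₁₀(0.36) = 0.1597
  −(0.23)·log₁₀(0.23) = 0.1468
  −(0.26)·log₁₀(0.26) = 0.1521
Sum: 0.1236 + 0.1597 + 0.1468 + 0.1521 = 0.582 dits.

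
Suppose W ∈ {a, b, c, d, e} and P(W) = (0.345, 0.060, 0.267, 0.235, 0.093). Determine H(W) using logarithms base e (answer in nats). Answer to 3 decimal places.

H(W) = −Σ p·ln p.
  −(0.345)·ln(0.345) = 0.3672
  −(0.060)·ln(0.060) = 0.1688
  −(0.267)·ln(0.267) = 0.3526
  −(0.235)·ln(0.235) = 0.3403
  −(0.093)·ln(0.093) = 0.2209
Sum: 0.3672 + 0.1688 + 0.3526 + 0.3403 + 0.2209 = 1.450 nats.

1.450 nats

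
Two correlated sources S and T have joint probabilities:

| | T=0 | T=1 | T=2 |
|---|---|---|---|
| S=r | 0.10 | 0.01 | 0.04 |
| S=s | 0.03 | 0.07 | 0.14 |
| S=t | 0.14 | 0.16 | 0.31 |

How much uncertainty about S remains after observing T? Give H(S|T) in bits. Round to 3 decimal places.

Marginals: p(S) = (0.1500, 0.2400, 0.6100), p(T) = (0.2700, 0.2400, 0.4900).
H(S|T) = Σ p(T) · H(S|T=·).
  T=0: p=0.2700, H(S|T=0) = 1.3743
  T=1: p=0.2400, H(S|T=1) = 1.0995
  T=2: p=0.4900, H(S|T=2) = 1.2293
Weighted sum = 1.237 bits.

1.237 bits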